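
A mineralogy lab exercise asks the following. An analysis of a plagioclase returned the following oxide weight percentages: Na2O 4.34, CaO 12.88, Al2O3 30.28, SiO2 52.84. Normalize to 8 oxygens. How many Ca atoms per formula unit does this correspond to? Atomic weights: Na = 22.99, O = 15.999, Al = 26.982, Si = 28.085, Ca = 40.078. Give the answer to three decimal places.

0.623 Ca apfu

Na2O (M=61.979): mol = 0.07002; Na = 0.14004, O = 0.07002.
CaO (M=56.077): mol = 0.22968; Ca = 0.22968, O = 0.22968.
Al2O3 (M=101.961): mol = 0.29698; Al = 0.59396, O = 0.89094.
SiO2 (M=60.083): mol = 0.87945; Si = 0.87945, O = 1.75890.
ΣO = 2.94954; factor = 8/ΣO = 2.71229.
Ca apfu = 0.22968 × 2.71229 = 0.623.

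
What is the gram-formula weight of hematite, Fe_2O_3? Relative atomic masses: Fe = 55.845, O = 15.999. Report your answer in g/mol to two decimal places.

159.69 g/mol

Fe: 2 × 55.845 = 111.6900
O: 3 × 15.999 = 47.9970
Summing the contributions gives the formula mass.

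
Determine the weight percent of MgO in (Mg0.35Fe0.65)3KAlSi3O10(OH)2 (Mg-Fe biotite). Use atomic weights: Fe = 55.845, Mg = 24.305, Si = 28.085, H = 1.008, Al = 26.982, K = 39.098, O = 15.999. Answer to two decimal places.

8.84 wt%

Molar mass of (Mg0.35Fe0.65)3KAlSi3O10(OH)2 = 1.05*24.305 + 1.95*55.845 + 1*39.098 + 1*26.982 + 3*28.085 + 12*15.999 + 2*1.008 = 478.757 g/mol.
Each formula unit contains 1.05 Mg, equivalent to 1.05/1 = 1.0500 mol MgO.
M(MgO) = 1×24.305 + 1×15.999 = 40.304 g/mol.
Mass of MgO per formula unit = 1.0500 × 40.304 = 42.319 g.
MgO wt% = 42.319 / 478.757 × 100 = 8.84%.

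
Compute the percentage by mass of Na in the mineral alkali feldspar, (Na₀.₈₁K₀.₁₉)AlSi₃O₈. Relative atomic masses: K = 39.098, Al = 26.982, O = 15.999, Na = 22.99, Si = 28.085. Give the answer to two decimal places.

7.02 mass %

Molar mass of (Na₀.₈₁K₀.₁₉)AlSi₃O₈: 0.81·22.99 + 0.19·39.098 + 1·26.982 + 3·28.085 + 8·15.999 = 265.280 g/mol.
Mass of Na per formula unit: 0.81 × 22.99 = 18.622 g.
Weight fraction Na = 18.622 / 265.280 = 0.0702.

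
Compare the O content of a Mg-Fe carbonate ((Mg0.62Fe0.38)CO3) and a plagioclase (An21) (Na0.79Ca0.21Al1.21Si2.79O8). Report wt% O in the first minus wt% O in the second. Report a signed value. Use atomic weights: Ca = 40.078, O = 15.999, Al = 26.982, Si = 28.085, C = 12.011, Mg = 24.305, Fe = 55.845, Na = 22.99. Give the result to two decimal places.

1.65 percentage points

M((Mg0.62Fe0.38)CO3) = 96.298 g/mol, so wt% O = 47.997/96.298 × 100 = 49.84%.
M(Na0.79Ca0.21Al1.21Si2.79O8) = 265.576 g/mol, so wt% O = 127.992/265.576 × 100 = 48.19%.
49.84 − 48.19 = 1.65 pp.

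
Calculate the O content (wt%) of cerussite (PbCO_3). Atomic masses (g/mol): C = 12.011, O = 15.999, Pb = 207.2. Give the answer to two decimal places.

Molar mass of PbCO_3: 1*207.2 + 1*12.011 + 3*15.999 = 267.208 g/mol.
Mass of O per formula unit: 3 × 15.999 = 47.997 g.
Weight fraction O = 47.997 / 267.208 = 0.1796.

17.96 wt%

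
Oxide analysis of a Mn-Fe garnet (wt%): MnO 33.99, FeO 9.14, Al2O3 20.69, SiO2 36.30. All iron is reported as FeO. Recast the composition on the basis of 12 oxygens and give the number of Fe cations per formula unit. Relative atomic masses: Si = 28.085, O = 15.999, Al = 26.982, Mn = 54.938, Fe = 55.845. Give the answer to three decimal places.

33.99 wt% MnO ÷ 70.937 g/mol = 0.47916 mol, giving 0.47916 Mn and 0.47916 O.
9.14 wt% FeO ÷ 71.844 g/mol = 0.12722 mol, giving 0.12722 Fe and 0.12722 O.
20.69 wt% Al2O3 ÷ 101.961 g/mol = 0.20292 mol, giving 0.40584 Al and 0.60876 O.
36.30 wt% SiO2 ÷ 60.083 g/mol = 0.60416 mol, giving 0.60416 Si and 1.20832 O.
Oxygen sums to 2.42346; scaling by 12/2.42346 = 4.95160 puts the formula on 12 O.
Fe: 0.12722 × 4.95160 = 0.630 atoms per formula unit.

0.630 Fe apfu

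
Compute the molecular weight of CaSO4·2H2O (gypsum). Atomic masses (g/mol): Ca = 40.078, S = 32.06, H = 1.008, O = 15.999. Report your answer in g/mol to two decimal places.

Ca: 1 × 40.078 = 40.0780
S: 1 × 32.06 = 32.0600
O: 6 × 15.999 = 95.9940
H: 4 × 1.008 = 4.0320
Summing the contributions gives the formula mass.

172.16 g/mol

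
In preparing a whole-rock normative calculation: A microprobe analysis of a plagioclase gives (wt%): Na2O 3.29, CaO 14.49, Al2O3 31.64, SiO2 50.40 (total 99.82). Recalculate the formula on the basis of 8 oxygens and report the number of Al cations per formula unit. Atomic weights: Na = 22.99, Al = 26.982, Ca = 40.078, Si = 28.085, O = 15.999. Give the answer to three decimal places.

3.29 wt% Na2O ÷ 61.979 g/mol = 0.05308 mol, giving 0.10616 Na and 0.05308 O.
14.49 wt% CaO ÷ 56.077 g/mol = 0.25839 mol, giving 0.25839 Ca and 0.25839 O.
31.64 wt% Al2O3 ÷ 101.961 g/mol = 0.31031 mol, giving 0.62062 Al and 0.93093 O.
50.40 wt% SiO2 ÷ 60.083 g/mol = 0.83884 mol, giving 0.83884 Si and 1.67768 O.
Oxygen sums to 2.92008; scaling by 8/2.92008 = 2.73965 puts the formula on 8 O.
Al: 0.62062 × 2.73965 = 1.700 atoms per formula unit.

1.700 Al apfu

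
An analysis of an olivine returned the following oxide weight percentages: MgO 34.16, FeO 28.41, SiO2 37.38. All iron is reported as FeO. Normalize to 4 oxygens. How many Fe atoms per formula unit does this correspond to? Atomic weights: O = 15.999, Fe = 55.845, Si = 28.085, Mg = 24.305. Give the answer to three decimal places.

34.16 wt% MgO ÷ 40.304 g/mol = 0.84756 mol, giving 0.84756 Mg and 0.84756 O.
28.41 wt% FeO ÷ 71.844 g/mol = 0.39544 mol, giving 0.39544 Fe and 0.39544 O.
37.38 wt% SiO2 ÷ 60.083 g/mol = 0.62214 mol, giving 0.62214 Si and 1.24428 O.
Oxygen sums to 2.48728; scaling by 4/2.48728 = 1.60818 puts the formula on 4 O.
Fe: 0.39544 × 1.60818 = 0.636 atoms per formula unit.

0.636 Fe apfu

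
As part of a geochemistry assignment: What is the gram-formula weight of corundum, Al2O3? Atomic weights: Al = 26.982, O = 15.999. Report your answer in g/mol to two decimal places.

101.96 g/mol

M = 2×26.982 + 3×15.999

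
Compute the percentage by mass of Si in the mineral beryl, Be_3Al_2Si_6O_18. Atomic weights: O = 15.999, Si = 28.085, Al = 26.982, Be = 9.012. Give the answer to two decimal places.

M(Be_3Al_2Si_6O_18) = 537.492 g/mol.
Si contributes 6 × 28.085 = 168.510 g per mole.
168.510/537.492 = 0.3135 → 31.35%.

31.35 weight percent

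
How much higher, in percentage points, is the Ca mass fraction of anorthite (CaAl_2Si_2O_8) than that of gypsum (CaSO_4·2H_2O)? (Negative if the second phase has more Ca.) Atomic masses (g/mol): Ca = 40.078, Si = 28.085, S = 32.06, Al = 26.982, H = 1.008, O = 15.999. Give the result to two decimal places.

First mineral: 40.078 g Ca in 278.204 g formula = 14.41 wt% Ca.
Second mineral: 40.078 g Ca in 172.164 g formula = 23.28 wt% Ca.
14.41% − 23.28% gives a difference of -8.87 percentage points.

-8.87 percentage points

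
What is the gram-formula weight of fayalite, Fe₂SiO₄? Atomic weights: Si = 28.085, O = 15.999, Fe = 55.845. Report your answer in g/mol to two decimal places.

Fe: 2 × 55.845 = 111.6900
Si: 1 × 28.085 = 28.0850
O: 4 × 15.999 = 63.9960
Summing the contributions gives the formula mass.

203.77 g/mol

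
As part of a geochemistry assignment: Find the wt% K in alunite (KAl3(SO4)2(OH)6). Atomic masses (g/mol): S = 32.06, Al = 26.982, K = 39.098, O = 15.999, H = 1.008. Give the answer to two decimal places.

9.44 mass %

Molar mass of KAl3(SO4)2(OH)6: 1·39.098 + 3·26.982 + 2·32.06 + 14·15.999 + 6·1.008 = 414.198 g/mol.
Mass of K per formula unit: 1 × 39.098 = 39.098 g.
Weight fraction K = 39.098 / 414.198 = 0.0944.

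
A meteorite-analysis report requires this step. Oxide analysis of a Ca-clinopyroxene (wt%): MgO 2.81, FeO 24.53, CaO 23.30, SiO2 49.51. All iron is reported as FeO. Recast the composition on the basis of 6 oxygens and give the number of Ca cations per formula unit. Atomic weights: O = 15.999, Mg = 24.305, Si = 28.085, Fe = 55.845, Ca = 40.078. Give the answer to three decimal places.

1.007 Ca apfu

MgO (M=40.304): mol = 0.06972; Mg = 0.06972, O = 0.06972.
FeO (M=71.844): mol = 0.34143; Fe = 0.34143, O = 0.34143.
CaO (M=56.077): mol = 0.41550; Ca = 0.41550, O = 0.41550.
SiO2 (M=60.083): mol = 0.82403; Si = 0.82403, O = 1.64806.
ΣO = 2.47471; factor = 6/ΣO = 2.42453.
Ca apfu = 0.41550 × 2.42453 = 1.007.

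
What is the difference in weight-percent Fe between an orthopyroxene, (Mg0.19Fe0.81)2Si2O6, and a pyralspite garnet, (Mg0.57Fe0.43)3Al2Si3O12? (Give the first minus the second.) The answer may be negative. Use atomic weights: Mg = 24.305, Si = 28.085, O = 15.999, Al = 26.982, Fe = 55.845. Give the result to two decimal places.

First mineral: 90.469 g Fe in 251.869 g formula = 35.92 wt% Fe.
Second mineral: 72.040 g Fe in 443.809 g formula = 16.23 wt% Fe.
35.92% − 16.23% gives a difference of 19.69 percentage points.

19.69 percentage points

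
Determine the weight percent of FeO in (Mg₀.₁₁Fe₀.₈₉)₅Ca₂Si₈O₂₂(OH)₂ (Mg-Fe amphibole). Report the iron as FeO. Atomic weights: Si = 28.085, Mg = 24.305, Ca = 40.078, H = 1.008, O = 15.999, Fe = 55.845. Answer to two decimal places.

33.56 wt%

M((Mg₀.₁₁Fe₀.₈₉)₅Ca₂Si₈O₂₂(OH)₂) = 952.706 g/mol; M(FeO) = 71.844 g/mol.
Moles FeO per formula unit = 4.45 Fe ÷ 1 = 4.4500.
FeO fraction = (4.4500 × 71.844) / 952.706 = 319.706/952.706 = 0.3356.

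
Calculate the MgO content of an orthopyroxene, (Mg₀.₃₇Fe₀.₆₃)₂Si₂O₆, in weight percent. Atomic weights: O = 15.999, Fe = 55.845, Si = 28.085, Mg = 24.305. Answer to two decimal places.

12.40 wt%

Formula mass = 240.514 g/mol.
0.74 Mg → 0.7400 mol MgO per formula unit; M(MgO) = 40.304, so MgO mass = 29.825 g.
29.825/240.514 × 100 = 12.40 wt%.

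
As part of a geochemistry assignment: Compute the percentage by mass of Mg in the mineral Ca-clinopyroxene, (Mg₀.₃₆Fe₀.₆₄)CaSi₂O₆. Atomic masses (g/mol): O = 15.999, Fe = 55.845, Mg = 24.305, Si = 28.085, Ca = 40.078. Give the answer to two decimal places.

Molar mass of (Mg₀.₃₆Fe₀.₆₄)CaSi₂O₆: 0.36*24.305 + 0.64*55.845 + 1*40.078 + 2*28.085 + 6*15.999 = 236.733 g/mol.
Mass of Mg per formula unit: 0.36 × 24.305 = 8.750 g.
Weight fraction Mg = 8.750 / 236.733 = 0.0370.

3.70 mass %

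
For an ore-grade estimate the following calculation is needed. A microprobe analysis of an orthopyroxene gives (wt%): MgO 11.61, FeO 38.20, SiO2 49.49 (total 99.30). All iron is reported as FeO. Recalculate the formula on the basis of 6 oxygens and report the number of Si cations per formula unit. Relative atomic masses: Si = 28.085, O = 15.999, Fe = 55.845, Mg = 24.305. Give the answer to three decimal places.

2.003 Si apfu

MgO: 11.61/40.304 = 0.28806 mol → 0.28806 mol Mg, 0.28806 mol O.
FeO: 38.20/71.844 = 0.53171 mol → 0.53171 mol Fe, 0.53171 mol O.
SiO2: 49.49/60.083 = 0.82369 mol → 0.82369 mol Si, 1.64738 mol O.
Total oxygen = 2.46715 mol. Normalization factor = 6/2.46715 = 2.43196.
Si per 6 O = 0.82369 × 2.43196 = 2.003.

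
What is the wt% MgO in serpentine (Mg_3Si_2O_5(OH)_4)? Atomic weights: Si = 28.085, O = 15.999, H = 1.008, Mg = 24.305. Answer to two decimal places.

M(Mg_3Si_2O_5(OH)_4) = 277.108 g/mol; M(MgO) = 40.304 g/mol.
Moles MgO per formula unit = 3 Mg ÷ 1 = 3.0000.
MgO fraction = (3.0000 × 40.304) / 277.108 = 120.912/277.108 = 0.4363.

43.63 wt%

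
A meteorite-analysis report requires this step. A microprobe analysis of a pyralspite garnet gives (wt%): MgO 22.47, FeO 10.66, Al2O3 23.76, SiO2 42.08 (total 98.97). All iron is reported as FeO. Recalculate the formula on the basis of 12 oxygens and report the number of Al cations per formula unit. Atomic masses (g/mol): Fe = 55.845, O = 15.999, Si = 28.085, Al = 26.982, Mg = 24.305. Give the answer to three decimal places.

MgO (M=40.304): mol = 0.55751; Mg = 0.55751, O = 0.55751.
FeO (M=71.844): mol = 0.14838; Fe = 0.14838, O = 0.14838.
Al2O3 (M=101.961): mol = 0.23303; Al = 0.46606, O = 0.69909.
SiO2 (M=60.083): mol = 0.70036; Si = 0.70036, O = 1.40072.
ΣO = 2.80570; factor = 12/ΣO = 4.27701.
Al apfu = 0.46606 × 4.27701 = 1.993.

1.993 Al apfu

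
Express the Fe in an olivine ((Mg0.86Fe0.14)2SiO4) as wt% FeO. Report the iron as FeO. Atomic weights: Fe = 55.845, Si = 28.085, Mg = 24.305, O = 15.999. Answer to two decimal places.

13.45 wt%

Formula mass = 149.522 g/mol.
0.28 Fe → 0.2800 mol FeO per formula unit; M(FeO) = 71.844, so FeO mass = 20.116 g.
20.116/149.522 × 100 = 13.45 wt%.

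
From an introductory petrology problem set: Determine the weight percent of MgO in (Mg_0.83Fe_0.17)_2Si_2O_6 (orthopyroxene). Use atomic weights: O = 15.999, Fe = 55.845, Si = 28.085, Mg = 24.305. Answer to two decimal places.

31.63 wt%

Formula mass = 211.498 g/mol.
1.66 Mg → 1.6600 mol MgO per formula unit; M(MgO) = 40.304, so MgO mass = 66.905 g.
66.905/211.498 × 100 = 31.63 wt%.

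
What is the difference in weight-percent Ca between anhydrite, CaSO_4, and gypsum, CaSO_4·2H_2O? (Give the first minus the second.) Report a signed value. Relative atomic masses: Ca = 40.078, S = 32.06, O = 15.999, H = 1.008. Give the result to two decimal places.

6.16 percentage points

Ca in CaSO_4: molar mass 136.134 g/mol; 1×40.078 = 40.078 g → 29.44 wt%.
Ca in CaSO_4·2H_2O: molar mass 172.164 g/mol; 1×40.078 = 40.078 g → 23.28 wt%.
Difference = 29.44 − 23.28 = 6.16 percentage points.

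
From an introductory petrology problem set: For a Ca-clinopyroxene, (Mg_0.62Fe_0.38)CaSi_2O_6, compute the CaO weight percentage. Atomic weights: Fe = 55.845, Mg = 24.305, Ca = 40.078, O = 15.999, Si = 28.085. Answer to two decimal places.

24.54 wt%

Molar mass of (Mg_0.62Fe_0.38)CaSi_2O_6 = 0.62×24.305 + 0.38×55.845 + 1×40.078 + 2×28.085 + 6×15.999 = 228.532 g/mol.
Each formula unit contains 1 Ca, equivalent to 1/1 = 1.0000 mol CaO.
M(CaO) = 1×40.078 + 1×15.999 = 56.077 g/mol.
Mass of CaO per formula unit = 1.0000 × 56.077 = 56.077 g.
CaO wt% = 56.077 / 228.532 × 100 = 24.54%.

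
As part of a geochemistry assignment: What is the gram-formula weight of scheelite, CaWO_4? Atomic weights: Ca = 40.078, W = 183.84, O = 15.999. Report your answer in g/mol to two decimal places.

M = 1·40.078 + 1·183.84 + 4·15.999

287.91 g/mol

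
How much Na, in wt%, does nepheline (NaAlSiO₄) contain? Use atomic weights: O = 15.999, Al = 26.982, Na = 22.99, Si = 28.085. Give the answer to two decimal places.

16.18 wt%

Formula mass = 1×22.99 + 1×26.982 + 1×28.085 + 4×15.999 = 142.053 g/mol, of which 22.990 g is Na.
So Na makes up 22.990/142.053 = 0.1618 of the mass, i.e. 16.18%.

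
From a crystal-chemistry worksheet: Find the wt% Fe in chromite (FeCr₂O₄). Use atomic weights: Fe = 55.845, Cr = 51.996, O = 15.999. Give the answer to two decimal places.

M(FeCr₂O₄) = 223.833 g/mol.
Fe contributes 1 × 55.845 = 55.845 g per mole.
55.845/223.833 = 0.2495 → 24.95%.

24.95 mass %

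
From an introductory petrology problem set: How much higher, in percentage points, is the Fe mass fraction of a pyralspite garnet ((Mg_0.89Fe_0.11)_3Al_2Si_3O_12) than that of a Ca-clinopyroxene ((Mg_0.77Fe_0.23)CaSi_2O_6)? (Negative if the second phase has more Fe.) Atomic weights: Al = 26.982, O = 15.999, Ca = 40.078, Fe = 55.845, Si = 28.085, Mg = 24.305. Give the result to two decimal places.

-1.28 percentage points

M((Mg_0.89Fe_0.11)_3Al_2Si_3O_12) = 413.530 g/mol, so wt% Fe = 18.429/413.530 × 100 = 4.46%.
M((Mg_0.77Fe_0.23)CaSi_2O_6) = 223.801 g/mol, so wt% Fe = 12.844/223.801 × 100 = 5.74%.
4.46 − 5.74 = -1.28 pp.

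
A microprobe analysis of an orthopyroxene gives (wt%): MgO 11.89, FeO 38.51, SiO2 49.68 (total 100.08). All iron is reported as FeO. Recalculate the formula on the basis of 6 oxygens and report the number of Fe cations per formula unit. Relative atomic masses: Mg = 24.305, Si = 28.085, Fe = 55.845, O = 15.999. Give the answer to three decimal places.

MgO: 11.89/40.304 = 0.29501 mol → 0.29501 mol Mg, 0.29501 mol O.
FeO: 38.51/71.844 = 0.53602 mol → 0.53602 mol Fe, 0.53602 mol O.
SiO2: 49.68/60.083 = 0.82686 mol → 0.82686 mol Si, 1.65372 mol O.
Total oxygen = 2.48475 mol. Normalization factor = 6/2.48475 = 2.41473.
Fe per 6 O = 0.53602 × 2.41473 = 1.294.

1.294 Fe apfu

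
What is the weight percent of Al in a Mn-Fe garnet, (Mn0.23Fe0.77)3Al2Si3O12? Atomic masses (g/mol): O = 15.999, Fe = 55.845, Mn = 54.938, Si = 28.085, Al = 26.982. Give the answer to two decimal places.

M((Mn0.23Fe0.77)3Al2Si3O12) = 497.116 g/mol.
Al contributes 2 × 26.982 = 53.964 g per mole.
53.964/497.116 = 0.1086 → 10.86%.

10.86 wt%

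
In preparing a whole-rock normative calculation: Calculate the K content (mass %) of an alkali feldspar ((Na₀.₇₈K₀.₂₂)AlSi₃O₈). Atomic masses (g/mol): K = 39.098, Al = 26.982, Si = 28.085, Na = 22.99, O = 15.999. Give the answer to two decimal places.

Molar mass of (Na₀.₇₈K₀.₂₂)AlSi₃O₈: 0.78×22.99 + 0.22×39.098 + 1×26.982 + 3×28.085 + 8×15.999 = 265.763 g/mol.
Mass of K per formula unit: 0.22 × 39.098 = 8.602 g.
Weight fraction K = 8.602 / 265.763 = 0.0324.

3.24 mass %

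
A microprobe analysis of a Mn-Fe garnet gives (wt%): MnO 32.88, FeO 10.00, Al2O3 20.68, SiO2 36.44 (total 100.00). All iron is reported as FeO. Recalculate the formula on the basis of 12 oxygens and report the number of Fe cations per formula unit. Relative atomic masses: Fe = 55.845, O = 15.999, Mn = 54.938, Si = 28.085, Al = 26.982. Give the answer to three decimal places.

MnO (M=70.937): mol = 0.46351; Mn = 0.46351, O = 0.46351.
FeO (M=71.844): mol = 0.13919; Fe = 0.13919, O = 0.13919.
Al2O3 (M=101.961): mol = 0.20282; Al = 0.40564, O = 0.60846.
SiO2 (M=60.083): mol = 0.60649; Si = 0.60649, O = 1.21298.
ΣO = 2.42414; factor = 12/ΣO = 4.95021.
Fe apfu = 0.13919 × 4.95021 = 0.689.

0.689 Fe apfu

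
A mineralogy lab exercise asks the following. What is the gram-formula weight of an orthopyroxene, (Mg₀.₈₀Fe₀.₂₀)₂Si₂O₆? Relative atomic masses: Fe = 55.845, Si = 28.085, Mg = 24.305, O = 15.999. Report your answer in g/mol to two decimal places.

Mg: 1.60 × 24.305 = 38.8880
Fe: 0.40 × 55.845 = 22.3380
Si: 2 × 28.085 = 56.1700
O: 6 × 15.999 = 95.9940
Summing the contributions gives the formula mass.

213.39 g/mol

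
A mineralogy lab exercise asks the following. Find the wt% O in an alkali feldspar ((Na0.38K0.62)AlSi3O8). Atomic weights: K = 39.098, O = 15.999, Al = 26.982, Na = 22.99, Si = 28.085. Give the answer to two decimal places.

Formula mass = 0.38·22.99 + 0.62·39.098 + 1·26.982 + 3·28.085 + 8·15.999 = 272.206 g/mol, of which 127.992 g is O.
So O makes up 127.992/272.206 = 0.4702 of the mass, i.e. 47.02%.

47.02 weight percent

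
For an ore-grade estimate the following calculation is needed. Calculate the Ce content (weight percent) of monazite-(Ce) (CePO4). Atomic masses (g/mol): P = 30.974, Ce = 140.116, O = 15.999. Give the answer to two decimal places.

59.60 weight percent

M(CePO4) = 235.086 g/mol.
Ce contributes 1 × 140.116 = 140.116 g per mole.
140.116/235.086 = 0.5960 → 59.60%.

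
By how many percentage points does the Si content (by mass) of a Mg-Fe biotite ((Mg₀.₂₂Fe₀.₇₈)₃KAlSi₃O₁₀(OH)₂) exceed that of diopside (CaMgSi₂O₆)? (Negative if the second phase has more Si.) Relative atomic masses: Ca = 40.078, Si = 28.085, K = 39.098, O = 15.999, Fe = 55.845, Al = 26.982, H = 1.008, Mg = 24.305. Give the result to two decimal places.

M((Mg₀.₂₂Fe₀.₇₈)₃KAlSi₃O₁₀(OH)₂) = 491.058 g/mol, so wt% Si = 84.255/491.058 × 100 = 17.16%.
M(CaMgSi₂O₆) = 216.547 g/mol, so wt% Si = 56.170/216.547 × 100 = 25.94%.
17.16 − 25.94 = -8.78 pp.

-8.78 percentage points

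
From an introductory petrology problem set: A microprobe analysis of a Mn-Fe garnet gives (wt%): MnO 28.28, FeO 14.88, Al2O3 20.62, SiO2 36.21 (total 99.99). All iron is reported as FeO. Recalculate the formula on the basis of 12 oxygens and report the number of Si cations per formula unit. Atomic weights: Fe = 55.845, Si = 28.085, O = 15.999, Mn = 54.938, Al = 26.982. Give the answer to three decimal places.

2.991 Si apfu

MnO (M=70.937): mol = 0.39866; Mn = 0.39866, O = 0.39866.
FeO (M=71.844): mol = 0.20712; Fe = 0.20712, O = 0.20712.
Al2O3 (M=101.961): mol = 0.20223; Al = 0.40446, O = 0.60669.
SiO2 (M=60.083): mol = 0.60267; Si = 0.60267, O = 1.20534.
ΣO = 2.41781; factor = 12/ΣO = 4.96317.
Si apfu = 0.60267 × 4.96317 = 2.991.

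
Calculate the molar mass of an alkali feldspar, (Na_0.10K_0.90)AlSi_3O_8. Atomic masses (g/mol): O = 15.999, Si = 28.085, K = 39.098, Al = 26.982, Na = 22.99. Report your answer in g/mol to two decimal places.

276.72 g/mol

The formula mass is the sum 0.10(22.99) + 0.90(39.098) + 1(26.982) + 3(28.085) + 8(15.999).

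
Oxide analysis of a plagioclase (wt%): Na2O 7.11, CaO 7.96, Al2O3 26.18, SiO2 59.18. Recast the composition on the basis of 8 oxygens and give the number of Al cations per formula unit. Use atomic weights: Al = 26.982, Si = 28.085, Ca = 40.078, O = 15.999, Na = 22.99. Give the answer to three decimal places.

1.371 Al apfu

Na2O: 7.11/61.979 = 0.11472 mol → 0.22944 mol Na, 0.11472 mol O.
CaO: 7.96/56.077 = 0.14195 mol → 0.14195 mol Ca, 0.14195 mol O.
Al2O3: 26.18/101.961 = 0.25676 mol → 0.51352 mol Al, 0.77028 mol O.
SiO2: 59.18/60.083 = 0.98497 mol → 0.98497 mol Si, 1.96994 mol O.
Total oxygen = 2.99689 mol. Normalization factor = 8/2.99689 = 2.66943.
Al per 8 O = 0.51352 × 2.66943 = 1.371.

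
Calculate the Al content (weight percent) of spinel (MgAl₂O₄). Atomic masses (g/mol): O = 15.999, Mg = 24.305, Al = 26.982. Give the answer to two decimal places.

Molar mass of MgAl₂O₄: 1×24.305 + 2×26.982 + 4×15.999 = 142.265 g/mol.
Mass of Al per formula unit: 2 × 26.982 = 53.964 g.
Weight fraction Al = 53.964 / 142.265 = 0.3793.

37.93 weight percent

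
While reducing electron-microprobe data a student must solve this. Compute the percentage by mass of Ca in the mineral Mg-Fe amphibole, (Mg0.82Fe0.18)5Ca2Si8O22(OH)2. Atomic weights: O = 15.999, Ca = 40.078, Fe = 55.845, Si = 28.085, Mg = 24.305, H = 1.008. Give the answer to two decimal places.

9.53 mass %

Molar mass of (Mg0.82Fe0.18)5Ca2Si8O22(OH)2: 4.10·24.305 + 0.90·55.845 + 2·40.078 + 8·28.085 + 24·15.999 + 2·1.008 = 840.739 g/mol.
Mass of Ca per formula unit: 2 × 40.078 = 80.156 g.
Weight fraction Ca = 80.156 / 840.739 = 0.0953.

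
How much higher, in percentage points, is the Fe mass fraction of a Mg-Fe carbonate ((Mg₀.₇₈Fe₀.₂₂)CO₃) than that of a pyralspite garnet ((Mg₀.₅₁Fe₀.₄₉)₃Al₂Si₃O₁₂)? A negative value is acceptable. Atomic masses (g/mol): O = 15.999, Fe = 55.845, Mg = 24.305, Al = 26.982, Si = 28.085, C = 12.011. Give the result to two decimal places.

-4.80 percentage points

Fe in (Mg₀.₇₈Fe₀.₂₂)CO₃: molar mass 91.252 g/mol; 0.22×55.845 = 12.286 g → 13.46 wt%.
Fe in (Mg₀.₅₁Fe₀.₄₉)₃Al₂Si₃O₁₂: molar mass 449.486 g/mol; 1.47×55.845 = 82.092 g → 18.26 wt%.
Difference = 13.46 − 18.26 = -4.80 percentage points.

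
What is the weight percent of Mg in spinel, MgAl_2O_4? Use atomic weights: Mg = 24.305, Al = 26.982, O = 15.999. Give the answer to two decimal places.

Molar mass of MgAl_2O_4: 1*24.305 + 2*26.982 + 4*15.999 = 142.265 g/mol.
Mass of Mg per formula unit: 1 × 24.305 = 24.305 g.
Weight fraction Mg = 24.305 / 142.265 = 0.1708.

17.08 mass %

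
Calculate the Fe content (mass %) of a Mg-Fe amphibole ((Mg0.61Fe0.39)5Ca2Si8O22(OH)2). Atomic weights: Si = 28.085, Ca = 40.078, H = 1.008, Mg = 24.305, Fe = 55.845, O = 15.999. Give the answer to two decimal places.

12.46 mass %

Molar mass of (Mg0.61Fe0.39)5Ca2Si8O22(OH)2: 3.05·24.305 + 1.95·55.845 + 2·40.078 + 8·28.085 + 24·15.999 + 2·1.008 = 873.856 g/mol.
Mass of Fe per formula unit: 1.95 × 55.845 = 108.898 g.
Weight fraction Fe = 108.898 / 873.856 = 0.1246.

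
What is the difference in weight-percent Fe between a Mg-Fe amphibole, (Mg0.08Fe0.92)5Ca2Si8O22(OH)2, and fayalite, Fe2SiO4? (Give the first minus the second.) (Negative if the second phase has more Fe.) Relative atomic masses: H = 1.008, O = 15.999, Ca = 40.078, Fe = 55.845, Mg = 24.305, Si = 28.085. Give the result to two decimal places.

-27.98 percentage points

Fe in (Mg0.08Fe0.92)5Ca2Si8O22(OH)2: molar mass 957.437 g/mol; 4.60×55.845 = 256.887 g → 26.83 wt%.
Fe in Fe2SiO4: molar mass 203.771 g/mol; 2×55.845 = 111.690 g → 54.81 wt%.
Difference = 26.83 − 54.81 = -27.98 percentage points.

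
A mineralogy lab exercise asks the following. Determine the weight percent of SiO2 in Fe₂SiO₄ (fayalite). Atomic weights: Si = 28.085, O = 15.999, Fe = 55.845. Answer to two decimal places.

29.49 wt%

Formula mass = 203.771 g/mol.
1 Si → 1.0000 mol SiO2 per formula unit; M(SiO2) = 60.083, so SiO2 mass = 60.083 g.
60.083/203.771 × 100 = 29.49 wt%.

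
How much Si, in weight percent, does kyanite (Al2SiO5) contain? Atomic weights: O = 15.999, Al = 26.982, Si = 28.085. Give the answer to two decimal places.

M(Al2SiO5) = 162.044 g/mol.
Si contributes 1 × 28.085 = 28.085 g per mole.
28.085/162.044 = 0.1733 → 17.33%.

17.33 weight percent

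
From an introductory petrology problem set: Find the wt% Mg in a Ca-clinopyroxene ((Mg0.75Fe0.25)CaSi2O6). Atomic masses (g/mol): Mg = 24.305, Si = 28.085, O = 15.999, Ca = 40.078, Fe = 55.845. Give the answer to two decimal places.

M((Mg0.75Fe0.25)CaSi2O6) = 224.432 g/mol.
Mg contributes 0.75 × 24.305 = 18.229 g per mole.
18.229/224.432 = 0.0812 → 8.12%.

8.12 wt%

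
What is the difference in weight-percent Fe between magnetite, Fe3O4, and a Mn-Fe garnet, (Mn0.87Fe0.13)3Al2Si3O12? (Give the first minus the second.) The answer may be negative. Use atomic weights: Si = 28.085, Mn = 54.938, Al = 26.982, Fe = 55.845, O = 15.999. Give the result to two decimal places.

67.96 percentage points

M(Fe3O4) = 231.531 g/mol, so wt% Fe = 167.535/231.531 × 100 = 72.36%.
M((Mn0.87Fe0.13)3Al2Si3O12) = 495.375 g/mol, so wt% Fe = 21.780/495.375 × 100 = 4.40%.
72.36 − 4.40 = 67.96 pp.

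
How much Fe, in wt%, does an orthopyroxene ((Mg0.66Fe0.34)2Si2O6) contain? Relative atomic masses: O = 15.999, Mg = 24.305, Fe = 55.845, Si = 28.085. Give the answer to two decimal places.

17.09 wt%

Molar mass of (Mg0.66Fe0.34)2Si2O6: 1.32*24.305 + 0.68*55.845 + 2*28.085 + 6*15.999 = 222.221 g/mol.
Mass of Fe per formula unit: 0.68 × 55.845 = 37.975 g.
Weight fraction Fe = 37.975 / 222.221 = 0.1709.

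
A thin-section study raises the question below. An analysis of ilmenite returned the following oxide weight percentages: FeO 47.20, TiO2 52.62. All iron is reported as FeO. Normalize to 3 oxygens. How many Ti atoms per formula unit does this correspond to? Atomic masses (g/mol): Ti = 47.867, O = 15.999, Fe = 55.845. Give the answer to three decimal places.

1.001 Ti apfu

47.20 wt% FeO ÷ 71.844 g/mol = 0.65698 mol, giving 0.65698 Fe and 0.65698 O.
52.62 wt% TiO2 ÷ 79.865 g/mol = 0.65886 mol, giving 0.65886 Ti and 1.31772 O.
Oxygen sums to 1.97470; scaling by 3/1.97470 = 1.51922 puts the formula on 3 O.
Ti: 0.65886 × 1.51922 = 1.001 atoms per formula unit.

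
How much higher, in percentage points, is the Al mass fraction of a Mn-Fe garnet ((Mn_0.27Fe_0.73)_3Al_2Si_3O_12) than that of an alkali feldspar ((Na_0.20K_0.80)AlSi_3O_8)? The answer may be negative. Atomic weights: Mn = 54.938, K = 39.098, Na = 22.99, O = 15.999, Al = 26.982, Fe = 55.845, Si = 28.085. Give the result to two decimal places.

Al in (Mn_0.27Fe_0.73)_3Al_2Si_3O_12: molar mass 497.007 g/mol; 2×26.982 = 53.964 g → 10.86 wt%.
Al in (Na_0.20K_0.80)AlSi_3O_8: molar mass 275.105 g/mol; 1×26.982 = 26.982 g → 9.81 wt%.
Difference = 10.86 − 9.81 = 1.05 percentage points.

1.05 percentage points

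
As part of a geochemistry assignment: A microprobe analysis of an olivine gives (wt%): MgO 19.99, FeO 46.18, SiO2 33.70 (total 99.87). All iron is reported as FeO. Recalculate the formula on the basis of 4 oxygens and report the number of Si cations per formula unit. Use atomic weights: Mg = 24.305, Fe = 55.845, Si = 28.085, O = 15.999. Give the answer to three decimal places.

0.992 Si apfu

MgO: 19.99/40.304 = 0.49598 mol → 0.49598 mol Mg, 0.49598 mol O.
FeO: 46.18/71.844 = 0.64278 mol → 0.64278 mol Fe, 0.64278 mol O.
SiO2: 33.70/60.083 = 0.56089 mol → 0.56089 mol Si, 1.12178 mol O.
Total oxygen = 2.26054 mol. Normalization factor = 4/2.26054 = 1.76949.
Si per 4 O = 0.56089 × 1.76949 = 0.992.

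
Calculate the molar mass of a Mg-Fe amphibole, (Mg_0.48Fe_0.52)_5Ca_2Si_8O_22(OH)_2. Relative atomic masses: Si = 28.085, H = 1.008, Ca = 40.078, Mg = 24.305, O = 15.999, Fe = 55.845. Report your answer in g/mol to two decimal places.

The formula mass is the sum 2.40(24.305) + 2.60(55.845) + 2(40.078) + 8(28.085) + 24(15.999) + 2(1.008).

894.36 g/mol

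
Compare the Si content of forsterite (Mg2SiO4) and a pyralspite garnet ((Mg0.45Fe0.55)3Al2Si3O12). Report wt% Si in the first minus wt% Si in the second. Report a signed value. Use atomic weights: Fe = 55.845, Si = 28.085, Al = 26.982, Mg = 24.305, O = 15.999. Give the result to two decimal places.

M(Mg2SiO4) = 140.691 g/mol, so wt% Si = 28.085/140.691 × 100 = 19.96%.
M((Mg0.45Fe0.55)3Al2Si3O12) = 455.163 g/mol, so wt% Si = 84.255/455.163 × 100 = 18.51%.
19.96 − 18.51 = 1.45 pp.

1.45 percentage points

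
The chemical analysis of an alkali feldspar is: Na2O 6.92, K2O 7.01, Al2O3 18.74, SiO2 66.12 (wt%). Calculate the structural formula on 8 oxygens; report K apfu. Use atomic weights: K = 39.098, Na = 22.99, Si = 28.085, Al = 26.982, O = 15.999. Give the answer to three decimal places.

6.92 wt% Na2O ÷ 61.979 g/mol = 0.11165 mol, giving 0.22330 Na and 0.11165 O.
7.01 wt% K2O ÷ 94.195 g/mol = 0.07442 mol, giving 0.14884 K and 0.07442 O.
18.74 wt% Al2O3 ÷ 101.961 g/mol = 0.18380 mol, giving 0.36760 Al and 0.55140 O.
66.12 wt% SiO2 ÷ 60.083 g/mol = 1.10048 mol, giving 1.10048 Si and 2.20096 O.
Oxygen sums to 2.93843; scaling by 8/2.93843 = 2.72254 puts the formula on 8 O.
K: 0.14884 × 2.72254 = 0.405 atoms per formula unit.

0.405 K apfu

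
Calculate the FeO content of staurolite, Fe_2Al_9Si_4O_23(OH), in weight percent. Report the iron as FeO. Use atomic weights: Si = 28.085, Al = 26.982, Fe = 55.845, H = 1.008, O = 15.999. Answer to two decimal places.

16.87 wt%

Molar mass of Fe_2Al_9Si_4O_23(OH) = 2*55.845 + 9*26.982 + 4*28.085 + 24*15.999 + 1*1.008 = 851.852 g/mol.
Each formula unit contains 2 Fe, equivalent to 2/1 = 2.0000 mol FeO.
M(FeO) = 1×55.845 + 1×15.999 = 71.844 g/mol.
Mass of FeO per formula unit = 2.0000 × 71.844 = 143.688 g.
FeO wt% = 143.688 / 851.852 × 100 = 16.87%.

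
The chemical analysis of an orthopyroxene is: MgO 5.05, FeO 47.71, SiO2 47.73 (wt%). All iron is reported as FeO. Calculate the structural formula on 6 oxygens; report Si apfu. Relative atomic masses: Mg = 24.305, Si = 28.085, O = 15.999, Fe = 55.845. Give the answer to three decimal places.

2.004 Si apfu

MgO: 5.05/40.304 = 0.12530 mol → 0.12530 mol Mg, 0.12530 mol O.
FeO: 47.71/71.844 = 0.66408 mol → 0.66408 mol Fe, 0.66408 mol O.
SiO2: 47.73/60.083 = 0.79440 mol → 0.79440 mol Si, 1.58880 mol O.
Total oxygen = 2.37818 mol. Normalization factor = 6/2.37818 = 2.52294.
Si per 6 O = 0.79440 × 2.52294 = 2.004.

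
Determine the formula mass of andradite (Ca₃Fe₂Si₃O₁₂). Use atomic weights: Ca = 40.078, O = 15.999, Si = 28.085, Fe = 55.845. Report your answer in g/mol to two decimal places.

508.17 g/mol

Ca: 3 × 40.078 = 120.2340
Fe: 2 × 55.845 = 111.6900
Si: 3 × 28.085 = 84.2550
O: 12 × 15.999 = 191.9880
Summing the contributions gives the formula mass.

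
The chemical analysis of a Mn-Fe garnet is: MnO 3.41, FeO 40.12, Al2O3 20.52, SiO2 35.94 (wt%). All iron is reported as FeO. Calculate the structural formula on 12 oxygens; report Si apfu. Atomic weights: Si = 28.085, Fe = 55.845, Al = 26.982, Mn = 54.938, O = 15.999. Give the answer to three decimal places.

MnO (M=70.937): mol = 0.04807; Mn = 0.04807, O = 0.04807.
FeO (M=71.844): mol = 0.55843; Fe = 0.55843, O = 0.55843.
Al2O3 (M=101.961): mol = 0.20125; Al = 0.40250, O = 0.60375.
SiO2 (M=60.083): mol = 0.59817; Si = 0.59817, O = 1.19634.
ΣO = 2.40659; factor = 12/ΣO = 4.98631.
Si apfu = 0.59817 × 4.98631 = 2.983.

2.983 Si apfu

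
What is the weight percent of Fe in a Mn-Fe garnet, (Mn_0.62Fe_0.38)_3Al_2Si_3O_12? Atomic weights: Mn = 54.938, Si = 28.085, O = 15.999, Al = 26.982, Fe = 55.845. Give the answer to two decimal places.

Formula mass = 1.86*54.938 + 1.14*55.845 + 2*26.982 + 3*28.085 + 12*15.999 = 496.055 g/mol, of which 63.663 g is Fe.
So Fe makes up 63.663/496.055 = 0.1283 of the mass, i.e. 12.83%.

12.83 mass %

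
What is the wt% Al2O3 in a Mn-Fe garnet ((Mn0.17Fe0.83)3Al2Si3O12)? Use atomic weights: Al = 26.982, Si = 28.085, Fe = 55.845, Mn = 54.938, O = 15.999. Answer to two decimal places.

20.50 wt%

Formula mass = 497.279 g/mol.
2 Al → 1.0000 mol Al2O3 per formula unit; M(Al2O3) = 101.961, so Al2O3 mass = 101.961 g.
101.961/497.279 × 100 = 20.50 wt%.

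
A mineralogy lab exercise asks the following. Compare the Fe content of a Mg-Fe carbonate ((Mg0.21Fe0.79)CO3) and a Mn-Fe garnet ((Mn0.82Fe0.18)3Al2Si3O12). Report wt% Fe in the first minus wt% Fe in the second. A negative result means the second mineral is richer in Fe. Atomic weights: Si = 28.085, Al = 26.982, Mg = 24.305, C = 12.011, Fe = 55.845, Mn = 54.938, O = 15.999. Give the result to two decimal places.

34.30 percentage points

Fe in (Mg0.21Fe0.79)CO3: molar mass 109.230 g/mol; 0.79×55.845 = 44.118 g → 40.39 wt%.
Fe in (Mn0.82Fe0.18)3Al2Si3O12: molar mass 495.511 g/mol; 0.54×55.845 = 30.156 g → 6.09 wt%.
Difference = 40.39 − 6.09 = 34.30 percentage points.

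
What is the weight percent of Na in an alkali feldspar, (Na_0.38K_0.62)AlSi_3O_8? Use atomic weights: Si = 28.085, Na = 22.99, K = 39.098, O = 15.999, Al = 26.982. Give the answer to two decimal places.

3.21 mass %

M((Na_0.38K_0.62)AlSi_3O_8) = 272.206 g/mol.
Na contributes 0.38 × 22.99 = 8.736 g per mole.
8.736/272.206 = 0.0321 → 3.21%.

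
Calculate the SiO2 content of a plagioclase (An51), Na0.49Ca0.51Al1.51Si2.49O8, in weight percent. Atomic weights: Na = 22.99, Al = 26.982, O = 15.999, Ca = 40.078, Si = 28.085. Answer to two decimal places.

55.33 wt%

Molar mass of Na0.49Ca0.51Al1.51Si2.49O8 = 0.49·22.99 + 0.51·40.078 + 1.51·26.982 + 2.49·28.085 + 8·15.999 = 270.371 g/mol.
Each formula unit contains 2.49 Si, equivalent to 2.49/1 = 2.4900 mol SiO2.
M(SiO2) = 1×28.085 + 2×15.999 = 60.083 g/mol.
Mass of SiO2 per formula unit = 2.4900 × 60.083 = 149.607 g.
SiO2 wt% = 149.607 / 270.371 × 100 = 55.33%.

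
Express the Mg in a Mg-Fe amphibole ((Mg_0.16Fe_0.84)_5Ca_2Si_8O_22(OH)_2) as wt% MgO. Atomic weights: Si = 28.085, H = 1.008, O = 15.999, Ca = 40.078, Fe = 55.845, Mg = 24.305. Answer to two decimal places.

Molar mass of (Mg_0.16Fe_0.84)_5Ca_2Si_8O_22(OH)_2 = 0.80×24.305 + 4.20×55.845 + 2×40.078 + 8×28.085 + 24×15.999 + 2×1.008 = 944.821 g/mol.
Each formula unit contains 0.80 Mg, equivalent to 0.80/1 = 0.8000 mol MgO.
M(MgO) = 1×24.305 + 1×15.999 = 40.304 g/mol.
Mass of MgO per formula unit = 0.8000 × 40.304 = 32.243 g.
MgO wt% = 32.243 / 944.821 × 100 = 3.41%.

3.41 wt%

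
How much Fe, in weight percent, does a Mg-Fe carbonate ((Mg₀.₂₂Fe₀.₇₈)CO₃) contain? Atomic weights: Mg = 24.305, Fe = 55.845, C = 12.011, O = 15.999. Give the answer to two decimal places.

Formula mass = 0.22×24.305 + 0.78×55.845 + 1×12.011 + 3×15.999 = 108.914 g/mol, of which 43.559 g is Fe.
So Fe makes up 43.559/108.914 = 0.3999 of the mass, i.e. 39.99%.

39.99 weight percent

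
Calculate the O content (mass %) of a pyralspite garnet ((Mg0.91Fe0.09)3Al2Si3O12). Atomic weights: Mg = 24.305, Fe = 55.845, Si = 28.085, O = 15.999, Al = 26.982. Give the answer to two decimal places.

M((Mg0.91Fe0.09)3Al2Si3O12) = 411.638 g/mol.
O contributes 12 × 15.999 = 191.988 g per mole.
191.988/411.638 = 0.4664 → 46.64%.

46.64 mass %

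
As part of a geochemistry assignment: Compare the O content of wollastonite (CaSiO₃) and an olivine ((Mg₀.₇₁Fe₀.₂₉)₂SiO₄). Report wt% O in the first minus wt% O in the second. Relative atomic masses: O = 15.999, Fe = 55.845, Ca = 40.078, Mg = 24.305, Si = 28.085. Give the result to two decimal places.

O in CaSiO₃: molar mass 116.160 g/mol; 3×15.999 = 47.997 g → 41.32 wt%.
O in (Mg₀.₇₁Fe₀.₂₉)₂SiO₄: molar mass 158.984 g/mol; 4×15.999 = 63.996 g → 40.25 wt%.
Difference = 41.32 − 40.25 = 1.07 percentage points.

1.07 percentage points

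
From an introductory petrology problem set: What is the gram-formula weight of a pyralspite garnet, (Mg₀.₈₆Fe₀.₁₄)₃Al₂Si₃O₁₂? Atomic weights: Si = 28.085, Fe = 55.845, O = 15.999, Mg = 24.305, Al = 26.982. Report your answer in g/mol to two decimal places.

M = 2.58·24.305 + 0.42·55.845 + 2·26.982 + 3·28.085 + 12·15.999

416.37 g/mol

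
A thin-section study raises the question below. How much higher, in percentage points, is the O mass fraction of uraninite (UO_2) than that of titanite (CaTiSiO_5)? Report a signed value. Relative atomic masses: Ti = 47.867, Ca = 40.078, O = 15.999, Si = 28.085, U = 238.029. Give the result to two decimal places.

First mineral: 31.998 g O in 270.027 g formula = 11.85 wt% O.
Second mineral: 79.995 g O in 196.025 g formula = 40.81 wt% O.
11.85% − 40.81% gives a difference of -28.96 percentage points.

-28.96 percentage points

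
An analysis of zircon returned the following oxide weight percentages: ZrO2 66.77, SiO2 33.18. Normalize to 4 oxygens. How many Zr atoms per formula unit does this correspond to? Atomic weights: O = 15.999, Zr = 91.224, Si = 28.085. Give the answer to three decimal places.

0.991 Zr apfu

ZrO2 (M=123.222): mol = 0.54187; Zr = 0.54187, O = 1.08374.
SiO2 (M=60.083): mol = 0.55224; Si = 0.55224, O = 1.10448.
ΣO = 2.18822; factor = 4/ΣO = 1.82797.
Zr apfu = 0.54187 × 1.82797 = 0.991.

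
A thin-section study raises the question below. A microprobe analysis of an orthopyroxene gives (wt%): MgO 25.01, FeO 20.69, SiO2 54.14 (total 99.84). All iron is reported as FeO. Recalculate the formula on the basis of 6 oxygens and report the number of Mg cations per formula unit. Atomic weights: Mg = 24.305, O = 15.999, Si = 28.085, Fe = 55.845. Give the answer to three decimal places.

MgO (M=40.304): mol = 0.62053; Mg = 0.62053, O = 0.62053.
FeO (M=71.844): mol = 0.28799; Fe = 0.28799, O = 0.28799.
SiO2 (M=60.083): mol = 0.90109; Si = 0.90109, O = 1.80218.
ΣO = 2.71070; factor = 6/ΣO = 2.21345.
Mg apfu = 0.62053 × 2.21345 = 1.374.

1.374 Mg apfu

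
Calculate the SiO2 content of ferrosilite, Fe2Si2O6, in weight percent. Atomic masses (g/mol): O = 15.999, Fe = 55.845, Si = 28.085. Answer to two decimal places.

45.54 wt%

Molar mass of Fe2Si2O6 = 2·55.845 + 2·28.085 + 6·15.999 = 263.854 g/mol.
Each formula unit contains 2 Si, equivalent to 2/1 = 2.0000 mol SiO2.
M(SiO2) = 1×28.085 + 2×15.999 = 60.083 g/mol.
Mass of SiO2 per formula unit = 2.0000 × 60.083 = 120.166 g.
SiO2 wt% = 120.166 / 263.854 × 100 = 45.54%.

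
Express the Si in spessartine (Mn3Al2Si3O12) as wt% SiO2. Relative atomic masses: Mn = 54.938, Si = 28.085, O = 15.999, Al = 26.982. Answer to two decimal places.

Formula mass = 495.021 g/mol.
3 Si → 3.0000 mol SiO2 per formula unit; M(SiO2) = 60.083, so SiO2 mass = 180.249 g.
180.249/495.021 × 100 = 36.41 wt%.

36.41 wt%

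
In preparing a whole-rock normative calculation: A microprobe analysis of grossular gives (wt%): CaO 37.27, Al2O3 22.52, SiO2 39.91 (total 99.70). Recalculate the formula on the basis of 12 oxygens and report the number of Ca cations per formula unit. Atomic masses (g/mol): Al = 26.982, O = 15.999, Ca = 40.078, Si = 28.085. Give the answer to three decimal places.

37.27 wt% CaO ÷ 56.077 g/mol = 0.66462 mol, giving 0.66462 Ca and 0.66462 O.
22.52 wt% Al2O3 ÷ 101.961 g/mol = 0.22087 mol, giving 0.44174 Al and 0.66261 O.
39.91 wt% SiO2 ÷ 60.083 g/mol = 0.66425 mol, giving 0.66425 Si and 1.32850 O.
Oxygen sums to 2.65573; scaling by 12/2.65573 = 4.51853 puts the formula on 12 O.
Ca: 0.66462 × 4.51853 = 3.003 atoms per formula unit.

3.003 Ca apfu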